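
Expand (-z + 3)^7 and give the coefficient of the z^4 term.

The general term is C(7,j)·(-z)^j·(3)^(7-j); the z^4 term has j = 4.
C(7,4) = 35.
Coefficient = C(7,4) · 3^3 = 35 · 27 = 945.

945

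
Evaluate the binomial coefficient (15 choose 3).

455

C(15,3) = (15·14·13) / 3! = 2730 / 6 = 455.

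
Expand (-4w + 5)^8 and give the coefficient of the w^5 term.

-7168000

The general term is C(8,j)·(-4w)^j·(5)^(8-j); the w^5 term has j = 5.
C(8,5) = 56.
Coefficient = C(8,5) · (-4)^5 · 5^3 = 56 · (-1024) · 125 = -7168000.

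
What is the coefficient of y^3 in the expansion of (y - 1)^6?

The general term is C(6,j)·(y)^j·(-1)^(6-j); the y^3 term has j = 3.
C(6,3) = 20.
Coefficient = C(6,3) · (-1)^3 = 20 · (-1) = -20.

-20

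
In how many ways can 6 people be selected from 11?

This is C(11,6) = 462.

462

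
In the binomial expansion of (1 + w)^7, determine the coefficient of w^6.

7

The general term is C(7,j)·(1)^j·(w)^(7-j); the w^6 term has j = 1.
C(7,1) = 7.
Coefficient = C(7,1) = 7.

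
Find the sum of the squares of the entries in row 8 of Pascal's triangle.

By Vandermonde's identity, Σ C(8,i)² = C(16,8) = 12870.

12870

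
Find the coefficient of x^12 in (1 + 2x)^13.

The general term is C(13,j)·(1)^j·(2x)^(13-j); the x^12 term has j = 1.
C(13,1) = 13.
Coefficient = C(13,1) · 2^12 = 13 · 4096 = 53248.

53248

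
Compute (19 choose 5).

11628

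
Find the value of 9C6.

C(9,6) = C(9,3) by symmetry.
C(9,3) = (9·8·7) / 3! = 504 / 6 = 84.

84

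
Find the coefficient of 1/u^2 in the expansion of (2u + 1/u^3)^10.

15360

General term: C(10,j)·(2u)^j·(1/u^3)^(10-j), with u-exponent 1j − 3(10−j) = 4j − 30.
Set 4j − 30 = -2: j = 7.
C(10,7) = 120; 2^7 = 128; 1^3 = 1.
Coefficient = 120 · 128 · 1 = 15360.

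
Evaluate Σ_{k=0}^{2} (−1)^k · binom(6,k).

The partial alternating sum Σ_{k=0}^{2} (−1)^k C(6,k) = (−1)^2 C(5,2) = 10.

10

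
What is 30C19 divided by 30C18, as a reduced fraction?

C(n,k+1)/C(n,k) = (n−k)/(k+1) = (30−18)/(18+1) = 12/19.

12/19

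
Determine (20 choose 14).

C(20,14) = C(20,6) by symmetry.
C(20,6) = (20·19·18·17·16·15) / 6! = 27907200 / 720 = 38760.

38760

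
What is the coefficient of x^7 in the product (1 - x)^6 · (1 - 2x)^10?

-299660

Coefficient of x^7 = Σ_{j} C(6,j)·(-1)^j·C(10,7-j)·(-2)^(7-j) for j from 0 to 6.
= (-15360) + (-80640) + (-120960) + (-67200) + (-14400) + (-1080) + (-20) = -299660.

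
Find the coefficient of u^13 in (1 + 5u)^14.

17089843750

The general term is C(14,j)·(1)^j·(5u)^(14-j); the u^13 term has j = 1.
C(14,1) = 14.
Coefficient = C(14,1) · 5^13 = 14 · 1220703125 = 17089843750.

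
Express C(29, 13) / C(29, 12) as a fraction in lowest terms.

17/13

C(n,k+1)/C(n,k) = (n−k)/(k+1) = (29−12)/(12+1) = 17/13.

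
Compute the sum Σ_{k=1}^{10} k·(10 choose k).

5120

Differentiating (1+x)^10 and setting x=1: Σ k·C(10,k) = 10·2^9 = 5120.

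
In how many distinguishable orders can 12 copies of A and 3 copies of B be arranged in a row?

455

Choose positions for the A's: C(15,12) = 455.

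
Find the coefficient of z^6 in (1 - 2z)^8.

The general term is C(8,j)·(1)^j·(-2z)^(8-j); the z^6 term has j = 2.
C(8,2) = 28.
Coefficient = C(8,2) · (-2)^6 = 28 · 64 = 1792.

1792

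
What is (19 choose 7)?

50388

C(19,7) = (19·18·17·16·15·14·13) / 7! = 253955520 / 5040 = 50388.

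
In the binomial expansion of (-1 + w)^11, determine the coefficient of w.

The general term is C(11,j)·(-1)^j·(w)^(11-j); the w^1 term has j = 10.
C(11,10) = 11.
Coefficient = C(11,10) = 11.

11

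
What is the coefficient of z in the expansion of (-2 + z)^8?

-1024

The general term is C(8,j)·(-2)^j·(z)^(8-j); the z^1 term has j = 7.
C(8,7) = 8.
Coefficient = C(8,7) · (-2)^7 = 8 · (-128) = -1024.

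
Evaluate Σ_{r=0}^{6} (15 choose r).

1 + 15 + 105 + 455 + 1365 + 3003 + 5005 = 9949.

9949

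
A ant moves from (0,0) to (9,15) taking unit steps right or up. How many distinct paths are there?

Each path is a sequence of 24 steps with 9 rights: C(24,9) = 1307504.

1307504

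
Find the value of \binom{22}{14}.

C(22,14) = C(22,8) by symmetry.
C(22,8) = (22·21·20·19·18·17·16·15) / 8! = 12893126400 / 40320 = 319770.

319770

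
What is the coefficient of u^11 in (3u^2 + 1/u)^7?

General term: C(7,j)·(3u^2)^j·(1/u)^(7-j), with u-exponent 2j − 1(7−j) = 3j − 7.
Set 3j − 7 = 11: j = 6.
C(7,6) = 7; 3^6 = 729; 1^1 = 1.
Coefficient = 7 · 729 · 1 = 5103.

5103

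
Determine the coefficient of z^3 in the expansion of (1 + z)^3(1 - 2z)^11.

Coefficient of z^3 = Σ_{j} C(3,j)·1^j·C(11,3-j)·(-2)^(3-j) for j from 0 to 3.
= (-1320) + 660 + (-66) + 1 = -725.

-725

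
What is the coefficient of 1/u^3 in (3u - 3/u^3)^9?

-1653372

General term: C(9,j)·(3u)^j·(-3/u^3)^(9-j), with u-exponent 1j − 3(9−j) = 4j − 27.
Set 4j − 27 = -3: j = 6.
C(9,6) = 84; 3^6 = 729; (-3)^3 = -27.
Coefficient = 84 · 729 · (-27) = -1653372.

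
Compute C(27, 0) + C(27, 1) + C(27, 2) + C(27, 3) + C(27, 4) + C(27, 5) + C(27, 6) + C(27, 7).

1285624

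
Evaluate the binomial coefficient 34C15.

1855967520

C(34,15) = (34·33·32·31·30·29·28·27·26·25·24·23·22·21·20) / 15! = 2427001153744527360000 / 1307674368000 = 1855967520.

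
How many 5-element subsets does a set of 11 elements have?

462

C(11,5) = (11·10·9·8·7) / 5! = 55440 / 120 = 462.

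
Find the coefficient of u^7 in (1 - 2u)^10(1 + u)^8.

Coefficient of u^7 = Σ_{j} C(10,j)·(-2)^j·C(8,7-j)·1^(7-j) for j from 0 to 7.
= 8 + (-560) + 10080 + (-67200) + 188160 + (-225792) + 107520 + (-15360) = -3144.

-3144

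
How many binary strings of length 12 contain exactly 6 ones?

924

Choose the 6 positions: C(12,6) = 924.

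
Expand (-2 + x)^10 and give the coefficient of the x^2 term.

The general term is C(10,j)·(-2)^j·(x)^(10-j); the x^2 term has j = 8.
C(10,8) = 45.
Coefficient = C(10,8) · (-2)^8 = 45 · 256 = 11520.

11520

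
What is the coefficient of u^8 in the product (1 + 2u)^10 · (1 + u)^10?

2725365

Coefficient of u^8 = Σ_{j} C(10,j)·2^j·C(10,8-j)·1^(8-j) for j from 0 to 8.
= 45 + 2400 + 37800 + 241920 + 705600 + 967680 + 604800 + 153600 + 11520 = 2725365.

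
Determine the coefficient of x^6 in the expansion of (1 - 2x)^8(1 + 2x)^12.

Coefficient of x^6 = Σ_{j} C(8,j)·(-2)^j·C(12,6-j)·2^(6-j) for j from 0 to 6.
= 59136 + (-405504) + 887040 + (-788480) + 295680 + (-43008) + 1792 = 6656.

6656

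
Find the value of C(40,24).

62852101650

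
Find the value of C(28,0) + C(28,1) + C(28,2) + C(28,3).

1 + 28 + 378 + 3276 = 3683.

3683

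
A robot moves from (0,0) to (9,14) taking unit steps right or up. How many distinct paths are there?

817190

Each path is a sequence of 23 steps with 9 rights: C(23,9) = 817190.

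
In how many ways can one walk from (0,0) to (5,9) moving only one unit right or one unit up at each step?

2002

Each path is a sequence of 14 steps with 5 rights: C(14,5) = 2002.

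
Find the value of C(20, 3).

C(20,3) = (20·19·18) / 3! = 6840 / 6 = 1140.

1140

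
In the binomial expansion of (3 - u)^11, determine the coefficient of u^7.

-26730

The general term is C(11,j)·(3)^j·(-u)^(11-j); the u^7 term has j = 4.
C(11,4) = 330.
Coefficient = C(11,4) · 3^4 · (-1)^7 = 330 · 81 · (-1) = -26730.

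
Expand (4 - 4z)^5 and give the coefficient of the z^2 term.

The general term is C(5,j)·(4)^j·(-4z)^(5-j); the z^2 term has j = 3.
C(5,3) = 10.
Coefficient = C(5,3) · 4^3 · (-4)^2 = 10 · 64 · 16 = 10240.

10240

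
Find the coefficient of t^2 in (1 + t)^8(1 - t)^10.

-7

Coefficient of t^2 = Σ_{j} C(8,j)·1^j·C(10,2-j)·(-1)^(2-j) for j from 0 to 2.
= 45 + (-80) + 28 = -7.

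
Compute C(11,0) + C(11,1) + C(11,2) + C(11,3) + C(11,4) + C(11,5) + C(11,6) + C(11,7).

1816

1 + 11 + 55 + 165 + 330 + 462 + 462 + 330 = 1816.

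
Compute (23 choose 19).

8855

C(23,19) = C(23,4) by symmetry.
C(23,4) = (23·22·21·20) / 4! = 212520 / 24 = 8855.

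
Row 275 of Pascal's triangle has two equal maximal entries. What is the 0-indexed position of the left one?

137

For odd n = 275, C(275,m) peaks at m = (n−1)/2 and (n+1)/2; the lesser is 137.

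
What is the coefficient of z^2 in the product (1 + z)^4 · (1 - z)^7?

-1

Coefficient of z^2 = Σ_{j} C(4,j)·1^j·C(7,2-j)·(-1)^(2-j) for j from 0 to 2.
= 21 + (-28) + 6 = -1.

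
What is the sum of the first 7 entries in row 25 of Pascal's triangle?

1 + 25 + 300 + 2300 + 12650 + 53130 + 177100 = 245506.

245506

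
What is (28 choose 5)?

C(28,5) = (28·27·26·25·24) / 5! = 11793600 / 120 = 98280.

98280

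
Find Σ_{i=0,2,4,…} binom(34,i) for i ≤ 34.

Even-i terms of row 34 sum to 2^33 = 8589934592.

8589934592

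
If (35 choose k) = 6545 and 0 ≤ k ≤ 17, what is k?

C(35,k) increases on 0 ≤ k ≤ 17. C(35,2) = 595 and C(35,3) = 6545, so k = 3.

3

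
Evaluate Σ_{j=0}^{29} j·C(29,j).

7784628224

Differentiating (1+x)^29 and setting x=1: Σ j·C(29,j) = 29·2^28 = 7784628224.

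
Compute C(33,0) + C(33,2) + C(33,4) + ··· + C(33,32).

4294967296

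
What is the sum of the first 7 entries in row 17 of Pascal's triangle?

21778

1 + 17 + 136 + 680 + 2380 + 6188 + 12376 = 21778.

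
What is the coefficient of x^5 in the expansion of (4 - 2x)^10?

-8257536

The general term is C(10,j)·(4)^j·(-2x)^(10-j); the x^5 term has j = 5.
C(10,5) = 252.
Coefficient = C(10,5) · 4^5 · (-2)^5 = 252 · 1024 · (-32) = -8257536.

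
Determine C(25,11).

4457400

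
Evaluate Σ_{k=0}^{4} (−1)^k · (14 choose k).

715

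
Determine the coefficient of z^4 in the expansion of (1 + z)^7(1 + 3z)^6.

8495

Coefficient of z^4 = Σ_{j} C(7,j)·1^j·C(6,4-j)·3^(4-j) for j from 0 to 4.
= 1215 + 3780 + 2835 + 630 + 35 = 8495.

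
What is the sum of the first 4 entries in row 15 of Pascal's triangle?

576

1 + 15 + 105 + 455 = 576.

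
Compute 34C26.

18156204

C(34,26) = C(34,8) by symmetry.
C(34,8) = (34·33·32·31·30·29·28·27) / 8! = 732058145280 / 40320 = 18156204.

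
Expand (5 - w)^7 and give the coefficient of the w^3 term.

-21875

The general term is C(7,j)·(5)^j·(-w)^(7-j); the w^3 term has j = 4.
C(7,4) = 35.
Coefficient = C(7,4) · 5^4 · (-1)^3 = 35 · 625 · (-1) = -21875.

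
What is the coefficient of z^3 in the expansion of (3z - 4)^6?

-34560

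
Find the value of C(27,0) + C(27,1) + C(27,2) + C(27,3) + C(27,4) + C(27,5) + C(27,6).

397594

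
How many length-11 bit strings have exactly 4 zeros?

Choose the 4 positions: C(11,4) = 330.

330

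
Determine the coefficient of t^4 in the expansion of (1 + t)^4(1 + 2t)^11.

Coefficient of t^4 = Σ_{j} C(4,j)·1^j·C(11,4-j)·2^(4-j) for j from 0 to 4.
= 5280 + 5280 + 1320 + 88 + 1 = 11969.

11969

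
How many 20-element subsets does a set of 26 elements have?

C(26,20) = C(26,6) by symmetry.
C(26,6) = (26·25·24·23·22·21) / 6! = 165765600 / 720 = 230230.

230230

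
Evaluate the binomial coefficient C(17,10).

C(17,10) = C(17,7) by symmetry.
C(17,7) = (17·16·15·14·13·12·11) / 7! = 98017920 / 5040 = 19448.

19448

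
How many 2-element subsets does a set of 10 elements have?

45

C(10,2) = (10·9) / 2! = 90 / 2 = 45.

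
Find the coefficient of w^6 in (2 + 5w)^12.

924000000

The general term is C(12,j)·(2)^j·(5w)^(12-j); the w^6 term has j = 6.
C(12,6) = 924.
Coefficient = C(12,6) · 2^6 · 5^6 = 924 · 64 · 15625 = 924000000.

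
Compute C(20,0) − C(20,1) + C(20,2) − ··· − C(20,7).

The partial alternating sum Σ_{k=0}^{7} (−1)^k C(20,k) = (−1)^7 C(19,7) = -50388.

-50388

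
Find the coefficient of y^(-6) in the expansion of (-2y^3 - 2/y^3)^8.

14336

General term: C(8,j)·(-2y^3)^j·(-2/y^3)^(8-j), with y-exponent 3j − 3(8−j) = 6j − 24.
Set 6j − 24 = -6: j = 3.
C(8,3) = 56; (-2)^3 = -8; (-2)^5 = -32.
Coefficient = 56 · (-8) · (-32) = 14336.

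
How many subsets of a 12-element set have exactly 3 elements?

220

Choose the 3 positions: C(12,3) = 220.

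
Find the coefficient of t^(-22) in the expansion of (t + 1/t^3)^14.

General term: C(14,j)·(t)^j·(1/t^3)^(14-j), with t-exponent 1j − 3(14−j) = 4j − 42.
Set 4j − 42 = -22: j = 5.
C(14,5) = 2002; 1^5 = 1; 1^9 = 1.
Coefficient = 2002 · 1 · 1 = 2002.

2002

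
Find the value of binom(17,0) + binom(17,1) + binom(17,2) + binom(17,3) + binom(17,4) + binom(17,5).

1 + 17 + 136 + 680 + 2380 + 6188 = 9402.

9402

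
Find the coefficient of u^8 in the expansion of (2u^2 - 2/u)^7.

General term: C(7,j)·(2u^2)^j·(-2/u)^(7-j), with u-exponent 2j − 1(7−j) = 3j − 7.
Set 3j − 7 = 8: j = 5.
C(7,5) = 21; 2^5 = 32; (-2)^2 = 4.
Coefficient = 21 · 32 · 4 = 2688.

2688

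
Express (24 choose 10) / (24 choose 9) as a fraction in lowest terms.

3/2

C(n,k+1)/C(n,k) = (n−k)/(k+1) = (24−9)/(9+1) = 15/10 = 3/2.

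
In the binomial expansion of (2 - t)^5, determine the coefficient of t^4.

10

The general term is C(5,j)·(2)^j·(-t)^(5-j); the t^4 term has j = 1.
C(5,1) = 5.
Coefficient = C(5,1) · 2^1 = 5 · 2 = 10.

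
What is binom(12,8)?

495

C(12,8) = C(12,4) by symmetry.
C(12,4) = (12·11·10·9) / 4! = 11880 / 24 = 495.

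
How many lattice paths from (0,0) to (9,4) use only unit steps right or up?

715

Each path is a sequence of 13 steps with 9 rights: C(13,9) = 715.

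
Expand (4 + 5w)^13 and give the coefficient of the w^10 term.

The general term is C(13,j)·(4)^j·(5w)^(13-j); the w^10 term has j = 3.
C(13,3) = 286.
Coefficient = C(13,3) · 4^3 · 5^10 = 286 · 64 · 9765625 = 178750000000.

178750000000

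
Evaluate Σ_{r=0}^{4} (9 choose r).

1 + 9 + 36 + 84 + 126 = 256.

256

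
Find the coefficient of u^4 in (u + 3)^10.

The general term is C(10,j)·(u)^j·(3)^(10-j); the u^4 term has j = 4.
C(10,4) = 210.
Coefficient = C(10,4) · 3^6 = 210 · 729 = 153090.

153090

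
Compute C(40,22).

113380261800

C(40,22) = C(40,18) by symmetry.
C(40,18) = (40·39·38·37·36·35·34·33·32·31·30·29·28·27·26·25·24·23) / 18! = 725902806896876799590400000 / 6402373705728000 = 113380261800.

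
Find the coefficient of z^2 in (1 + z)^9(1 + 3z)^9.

603

Coefficient of z^2 = Σ_{j} C(9,j)·1^j·C(9,2-j)·3^(2-j) for j from 0 to 2.
= 324 + 243 + 36 = 603.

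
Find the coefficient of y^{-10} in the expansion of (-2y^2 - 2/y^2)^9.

-18432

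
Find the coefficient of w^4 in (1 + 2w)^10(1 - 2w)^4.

Coefficient of w^4 = Σ_{j} C(10,j)·2^j·C(4,4-j)·(-2)^(4-j) for j from 0 to 4.
= 16 + (-640) + 4320 + (-7680) + 3360 = -624.

-624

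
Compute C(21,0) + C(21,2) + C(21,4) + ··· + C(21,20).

1048576

Even-r terms of row 21 sum to 2^20 = 1048576.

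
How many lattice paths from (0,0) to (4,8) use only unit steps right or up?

Each path is a sequence of 12 steps with 4 rights: C(12,4) = 495.

495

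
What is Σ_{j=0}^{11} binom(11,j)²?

705432

Σ C(11,j)² is the coefficient of x^11 in (1+x)^11(1+x)^11 = (1+x)^22, i.e. C(22,11) = 705432.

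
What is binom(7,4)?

35

C(7,4) = C(7,3) by symmetry.
C(7,3) = (7·6·5) / 3! = 210 / 6 = 35.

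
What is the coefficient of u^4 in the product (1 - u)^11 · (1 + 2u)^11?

-440

Coefficient of u^4 = Σ_{j} C(11,j)·(-1)^j·C(11,4-j)·2^(4-j) for j from 0 to 4.
= 5280 + (-14520) + 12100 + (-3630) + 330 = -440.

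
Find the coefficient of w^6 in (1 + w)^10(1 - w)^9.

Coefficient of w^6 = Σ_{j} C(10,j)·1^j·C(9,6-j)·(-1)^(6-j) for j from 0 to 6.
= 84 + (-1260) + 5670 + (-10080) + 7560 + (-2268) + 210 = -84.

-84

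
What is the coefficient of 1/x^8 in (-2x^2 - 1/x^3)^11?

-14784

General term: C(11,j)·(-2x^2)^j·(-1/x^3)^(11-j), with x-exponent 2j − 3(11−j) = 5j − 33.
Set 5j − 33 = -8: j = 5.
C(11,5) = 462; (-2)^5 = -32; (-1)^6 = 1.
Coefficient = 462 · (-32) · 1 = -14784.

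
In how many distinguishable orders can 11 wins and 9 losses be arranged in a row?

Choose positions for the wins: C(20,11) = 167960.

167960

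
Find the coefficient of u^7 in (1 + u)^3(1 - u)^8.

-22

Coefficient of u^7 = Σ_{j} C(3,j)·1^j·C(8,7-j)·(-1)^(7-j) for j from 0 to 3.
= (-8) + 84 + (-168) + 70 = -22.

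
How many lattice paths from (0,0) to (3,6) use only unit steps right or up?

84

Each path is a sequence of 9 steps with 3 rights: C(9,3) = 84.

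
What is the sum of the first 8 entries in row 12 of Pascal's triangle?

3302

1 + 12 + 66 + 220 + 495 + 792 + 924 + 792 = 3302.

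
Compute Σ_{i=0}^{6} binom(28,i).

499178

1 + 28 + 378 + 3276 + 20475 + 98280 + 376740 = 499178.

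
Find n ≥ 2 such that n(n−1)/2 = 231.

22

n(n−1)/2 = 231 ⇒ n(n−1) = 462. Since 22·21 = 462, n = 22.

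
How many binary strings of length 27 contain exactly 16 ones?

Choose the 16 positions: C(27,16) = 13037895.

13037895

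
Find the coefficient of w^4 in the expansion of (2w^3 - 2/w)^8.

General term: C(8,j)·(2w^3)^j·(-2/w)^(8-j), with w-exponent 3j − 1(8−j) = 4j − 8.
Set 4j − 8 = 4: j = 3.
C(8,3) = 56; 2^3 = 8; (-2)^5 = -32.
Coefficient = 56 · 8 · (-32) = -14336.

-14336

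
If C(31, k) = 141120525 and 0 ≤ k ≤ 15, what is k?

C(31,k) increases on 0 ≤ k ≤ 15. C(31,11) = 84672315 and C(31,12) = 141120525, so k = 12.

12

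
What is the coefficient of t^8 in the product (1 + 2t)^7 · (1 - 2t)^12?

-53760

Coefficient of t^8 = Σ_{j} C(7,j)·2^j·C(12,8-j)·(-2)^(8-j) for j from 0 to 7.
= 126720 + (-1419264) + 4967424 + (-7096320) + 4435200 + (-1182720) + 118272 + (-3072) = -53760.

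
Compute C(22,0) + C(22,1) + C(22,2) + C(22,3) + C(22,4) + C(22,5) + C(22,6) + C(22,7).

280600

1 + 22 + 231 + 1540 + 7315 + 26334 + 74613 + 170544 = 280600.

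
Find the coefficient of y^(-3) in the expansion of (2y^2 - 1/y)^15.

-21840

General term: C(15,j)·(2y^2)^j·(-1/y)^(15-j), with y-exponent 2j − 1(15−j) = 3j − 15.
Set 3j − 15 = -3: j = 4.
C(15,4) = 1365; 2^4 = 16; (-1)^11 = -1.
Coefficient = 1365 · 16 · (-1) = -21840.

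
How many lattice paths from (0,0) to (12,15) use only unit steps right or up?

Each path is a sequence of 27 steps with 12 rights: C(27,12) = 17383860.

17383860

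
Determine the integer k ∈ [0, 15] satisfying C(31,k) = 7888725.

8

C(31,k) increases on 0 ≤ k ≤ 15. C(31,7) = 2629575 and C(31,8) = 7888725, so k = 8.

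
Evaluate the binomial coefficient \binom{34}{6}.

1344904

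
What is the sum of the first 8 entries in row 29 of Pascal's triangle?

2182396

1 + 29 + 406 + 3654 + 23751 + 118755 + 475020 + 1560780 = 2182396.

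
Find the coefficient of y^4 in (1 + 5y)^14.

625625

The general term is C(14,j)·(1)^j·(5y)^(14-j); the y^4 term has j = 10.
C(14,10) = 1001.
Coefficient = C(14,10) · 5^4 = 1001 · 625 = 625625.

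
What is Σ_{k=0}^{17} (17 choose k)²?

2333606220

Σ C(17,k)² is the coefficient of x^17 in (1+x)^17(1+x)^17 = (1+x)^34, i.e. C(34,17) = 2333606220.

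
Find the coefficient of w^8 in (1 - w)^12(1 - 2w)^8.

Coefficient of w^8 = Σ_{j} C(12,j)·(-1)^j·C(8,8-j)·(-2)^(8-j) for j from 0 to 8.
= 256 + 12288 + 118272 + 394240 + 554400 + 354816 + 103488 + 12672 + 495 = 1550927.

1550927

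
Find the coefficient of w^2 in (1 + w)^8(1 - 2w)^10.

Coefficient of w^2 = Σ_{j} C(8,j)·1^j·C(10,2-j)·(-2)^(2-j) for j from 0 to 2.
= 180 + (-160) + 28 = 48.

48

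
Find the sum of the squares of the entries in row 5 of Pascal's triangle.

252

Σ C(5,k)² is the coefficient of x^5 in (1+x)^5(1+x)^5 = (1+x)^10, i.e. C(10,5) = 252.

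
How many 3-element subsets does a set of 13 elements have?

286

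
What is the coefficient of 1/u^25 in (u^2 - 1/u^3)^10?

General term: C(10,j)·(u^2)^j·(-1/u^3)^(10-j), with u-exponent 2j − 3(10−j) = 5j − 30.
Set 5j − 30 = -25: j = 1.
C(10,1) = 10; 1^1 = 1; (-1)^9 = -1.
Coefficient = 10 · 1 · (-1) = -10.

-10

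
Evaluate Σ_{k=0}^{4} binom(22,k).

9109

1 + 22 + 231 + 1540 + 7315 = 9109.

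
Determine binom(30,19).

54627300

C(30,19) = C(30,11) by symmetry.
C(30,11) = (30·29·28·27·26·25·24·23·22·21·20) / 11! = 2180547008640000 / 39916800 = 54627300.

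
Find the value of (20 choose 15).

15504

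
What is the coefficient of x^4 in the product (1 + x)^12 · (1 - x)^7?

Coefficient of x^4 = Σ_{j} C(12,j)·1^j·C(7,4-j)·(-1)^(4-j) for j from 0 to 4.
= 35 + (-420) + 1386 + (-1540) + 495 = -44.

-44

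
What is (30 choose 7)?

2035800

C(30,7) = (30·29·28·27·26·25·24) / 7! = 10260432000 / 5040 = 2035800.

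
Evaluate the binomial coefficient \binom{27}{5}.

80730

C(27,5) = (27·26·25·24·23) / 5! = 9687600 / 120 = 80730.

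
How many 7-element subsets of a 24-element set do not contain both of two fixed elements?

All 7-subsets: C(24,7) = 346104. Those containing both fixed elements: C(22,5) = 26334.
346104 − 26334 = 319770.

319770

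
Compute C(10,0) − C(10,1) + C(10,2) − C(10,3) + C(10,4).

The partial alternating sum Σ_{k=0}^{4} (−1)^k C(10,k) = (−1)^4 C(9,4) = 126.

126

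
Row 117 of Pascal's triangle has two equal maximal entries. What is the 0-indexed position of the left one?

58

For odd n = 117, C(117,j) peaks at j = (n−1)/2 and (n+1)/2; the lower is 58.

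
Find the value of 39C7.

C(39,7) = (39·38·37·36·35·34·33) / 7! = 77519922480 / 5040 = 15380937.

15380937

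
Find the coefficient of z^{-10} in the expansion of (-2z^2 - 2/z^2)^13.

-5857280

General term: C(13,j)·(-2z^2)^j·(-2/z^2)^(13-j), with z-exponent 2j − 2(13−j) = 4j − 26.
Set 4j − 26 = -10: j = 4.
C(13,4) = 715; (-2)^4 = 16; (-2)^9 = -512.
Coefficient = 715 · 16 · (-512) = -5857280.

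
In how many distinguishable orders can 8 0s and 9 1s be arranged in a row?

24310

Choose positions for the 0s: C(17,8) = 24310.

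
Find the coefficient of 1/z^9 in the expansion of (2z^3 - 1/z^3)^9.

General term: C(9,j)·(2z^3)^j·(-1/z^3)^(9-j), with z-exponent 3j − 3(9−j) = 6j − 27.
Set 6j − 27 = -9: j = 3.
C(9,3) = 84; 2^3 = 8; (-1)^6 = 1.
Coefficient = 84 · 8 · 1 = 672.

672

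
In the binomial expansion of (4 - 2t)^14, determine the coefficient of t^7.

-7197425664

The general term is C(14,j)·(4)^j·(-2t)^(14-j); the t^7 term has j = 7.
C(14,7) = 3432.
Coefficient = C(14,7) · 4^7 · (-2)^7 = 3432 · 16384 · (-128) = -7197425664.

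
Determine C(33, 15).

C(33,15) = (33·32·31·30·29·28·27·26·25·24·23·22·21·20·19) / 15! = 1356265350621941760000 / 1307674368000 = 1037158320.

1037158320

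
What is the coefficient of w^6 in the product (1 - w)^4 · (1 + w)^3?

Coefficient of w^6 = Σ_{j} C(4,j)·(-1)^j·C(3,6-j)·1^(6-j) for j from 3 to 4.
= (-4) + 3 = -1.

-1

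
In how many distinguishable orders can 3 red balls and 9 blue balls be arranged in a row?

220

Choose positions for the red balls: C(12,3) = 220.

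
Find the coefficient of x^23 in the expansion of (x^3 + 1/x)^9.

9

General term: C(9,j)·(x^3)^j·(1/x)^(9-j), with x-exponent 3j − 1(9−j) = 4j − 9.
Set 4j − 9 = 23: j = 8.
C(9,8) = 9; 1^8 = 1; 1^1 = 1.
Coefficient = 9 · 1 · 1 = 9.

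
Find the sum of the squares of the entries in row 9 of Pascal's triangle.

48620

Σ C(9,i)² is the coefficient of x^9 in (1+x)^9(1+x)^9 = (1+x)^18, i.e. C(18,9) = 48620.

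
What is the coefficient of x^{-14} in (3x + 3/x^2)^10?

2657205

General term: C(10,j)·(3x)^j·(3/x^2)^(10-j), with x-exponent 1j − 2(10−j) = 3j − 20.
Set 3j − 20 = -14: j = 2.
C(10,2) = 45; 3^2 = 9; 3^8 = 6561.
Coefficient = 45 · 9 · 6561 = 2657205.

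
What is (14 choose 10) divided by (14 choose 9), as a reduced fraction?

C(n,k+1)/C(n,k) = (n−k)/(k+1) = (14−9)/(9+1) = 5/10 = 1/2.

1/2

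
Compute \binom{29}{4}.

23751

C(29,4) = (29·28·27·26) / 4! = 570024 / 24 = 23751.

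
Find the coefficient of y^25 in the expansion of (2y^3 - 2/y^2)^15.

44728320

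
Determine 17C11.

C(17,11) = C(17,6) by symmetry.
C(17,6) = (17·16·15·14·13·12) / 6! = 8910720 / 720 = 12376.

12376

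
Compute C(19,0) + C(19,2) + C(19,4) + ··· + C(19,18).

262144

Half of (1+1)^19 + (1−1)^19 gives the even-index sum: 2^18 = 262144.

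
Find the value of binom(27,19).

2220075

C(27,19) = C(27,8) by symmetry.
C(27,8) = (27·26·25·24·23·22·21·20) / 8! = 89513424000 / 40320 = 2220075.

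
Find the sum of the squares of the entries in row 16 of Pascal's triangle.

601080390

Σ C(16,k)² is the coefficient of x^16 in (1+x)^16(1+x)^16 = (1+x)^32, i.e. C(32,16) = 601080390.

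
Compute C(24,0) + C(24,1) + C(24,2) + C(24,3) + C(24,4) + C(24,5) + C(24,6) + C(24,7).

536155

1 + 24 + 276 + 2024 + 10626 + 42504 + 134596 + 346104 = 536155.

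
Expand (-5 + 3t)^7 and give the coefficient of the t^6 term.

-25515

The general term is C(7,j)·(-5)^j·(3t)^(7-j); the t^6 term has j = 1.
C(7,1) = 7.
Coefficient = C(7,1) · (-5)^1 · 3^6 = 7 · (-5) · 729 = -25515.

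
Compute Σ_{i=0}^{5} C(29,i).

146596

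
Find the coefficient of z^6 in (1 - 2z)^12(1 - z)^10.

Coefficient of z^6 = Σ_{j} C(12,j)·(-2)^j·C(10,6-j)·(-1)^(6-j) for j from 0 to 6.
= 210 + 6048 + 55440 + 211200 + 356400 + 253440 + 59136 = 941874.

941874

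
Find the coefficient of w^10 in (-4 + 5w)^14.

2502500000000

The general term is C(14,j)·(-4)^j·(5w)^(14-j); the w^10 term has j = 4.
C(14,4) = 1001.
Coefficient = C(14,4) · (-4)^4 · 5^10 = 1001 · 256 · 9765625 = 2502500000000.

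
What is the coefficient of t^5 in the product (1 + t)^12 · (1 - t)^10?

90

Coefficient of t^5 = Σ_{j} C(12,j)·1^j·C(10,5-j)·(-1)^(5-j) for j from 0 to 5.
= (-252) + 2520 + (-7920) + 9900 + (-4950) + 792 = 90.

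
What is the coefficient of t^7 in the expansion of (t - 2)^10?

-960

The general term is C(10,j)·(t)^j·(-2)^(10-j); the t^7 term has j = 7.
C(10,7) = 120.
Coefficient = C(10,7) · (-2)^3 = 120 · (-8) = -960.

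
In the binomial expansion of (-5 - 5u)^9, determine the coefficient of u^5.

-246093750

The general term is C(9,j)·(-5)^j·(-5u)^(9-j); the u^5 term has j = 4.
C(9,4) = 126.
Coefficient = C(9,4) · (-5)^4 · (-5)^5 = 126 · 625 · (-3125) = -246093750.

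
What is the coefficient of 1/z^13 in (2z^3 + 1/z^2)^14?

2912

General term: C(14,j)·(2z^3)^j·(1/z^2)^(14-j), with z-exponent 3j − 2(14−j) = 5j − 28.
Set 5j − 28 = -13: j = 3.
C(14,3) = 364; 2^3 = 8; 1^11 = 1.
Coefficient = 364 · 8 · 1 = 2912.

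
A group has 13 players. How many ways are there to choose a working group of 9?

715

This is C(13,9) = 715.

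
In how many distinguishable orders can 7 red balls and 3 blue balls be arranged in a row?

120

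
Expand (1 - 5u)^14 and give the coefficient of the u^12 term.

The general term is C(14,j)·(1)^j·(-5u)^(14-j); the u^12 term has j = 2.
C(14,2) = 91.
Coefficient = C(14,2) · (-5)^12 = 91 · 244140625 = 22216796875.

22216796875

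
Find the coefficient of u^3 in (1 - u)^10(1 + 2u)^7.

-50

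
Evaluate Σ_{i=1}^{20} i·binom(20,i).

Since i·C(20,i) = 20·C(19,i−1), the sum is 20·2^19 = 20·524288 = 10485760.

10485760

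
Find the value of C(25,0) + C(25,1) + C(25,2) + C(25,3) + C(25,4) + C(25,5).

1 + 25 + 300 + 2300 + 12650 + 53130 = 68406.

68406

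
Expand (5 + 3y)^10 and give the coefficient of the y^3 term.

The general term is C(10,j)·(5)^j·(3y)^(10-j); the y^3 term has j = 7.
C(10,7) = 120.
Coefficient = C(10,7) · 5^7 · 3^3 = 120 · 78125 · 27 = 253125000.

253125000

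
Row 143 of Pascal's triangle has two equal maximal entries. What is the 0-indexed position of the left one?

71

For odd n = 143, C(143,r) peaks at r = (n−1)/2 and (n+1)/2; the lower is 71.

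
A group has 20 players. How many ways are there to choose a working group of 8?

This is C(20,8) = 125970.

125970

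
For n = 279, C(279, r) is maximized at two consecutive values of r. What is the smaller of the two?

For odd n = 279, C(279,r) peaks at r = (n−1)/2 and (n+1)/2; the smaller is 139.

139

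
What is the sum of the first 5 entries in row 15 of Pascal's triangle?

1 + 15 + 105 + 455 + 1365 = 1941.

1941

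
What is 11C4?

330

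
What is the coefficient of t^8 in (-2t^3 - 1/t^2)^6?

General term: C(6,j)·(-2t^3)^j·(-1/t^2)^(6-j), with t-exponent 3j − 2(6−j) = 5j − 12.
Set 5j − 12 = 8: j = 4.
C(6,4) = 15; (-2)^4 = 16; (-1)^2 = 1.
Coefficient = 15 · 16 · 1 = 240.

240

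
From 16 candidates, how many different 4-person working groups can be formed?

1820

This is C(16,4) = 1820.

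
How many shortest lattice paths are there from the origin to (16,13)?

Each path is a sequence of 29 steps with 16 rights: C(29,16) = 67863915.

67863915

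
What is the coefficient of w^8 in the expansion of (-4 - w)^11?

-10560

The general term is C(11,j)·(-4)^j·(-w)^(11-j); the w^8 term has j = 3.
C(11,3) = 165.
Coefficient = C(11,3) · (-4)^3 = 165 · (-64) = -10560.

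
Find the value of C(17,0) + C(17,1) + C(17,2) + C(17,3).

1 + 17 + 136 + 680 = 834.

834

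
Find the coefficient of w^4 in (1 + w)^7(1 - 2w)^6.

Coefficient of w^4 = Σ_{j} C(7,j)·1^j·C(6,4-j)·(-2)^(4-j) for j from 0 to 4.
= 240 + (-1120) + 1260 + (-420) + 35 = -5.

-5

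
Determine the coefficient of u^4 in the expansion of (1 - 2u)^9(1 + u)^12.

-9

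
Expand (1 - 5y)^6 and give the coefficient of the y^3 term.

The general term is C(6,j)·(1)^j·(-5y)^(6-j); the y^3 term has j = 3.
C(6,3) = 20.
Coefficient = C(6,3) · (-5)^3 = 20 · (-125) = -2500.

-2500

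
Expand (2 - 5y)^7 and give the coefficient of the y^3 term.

The general term is C(7,j)·(2)^j·(-5y)^(7-j); the y^3 term has j = 4.
C(7,4) = 35.
Coefficient = C(7,4) · 2^4 · (-5)^3 = 35 · 16 · (-125) = -70000.

-70000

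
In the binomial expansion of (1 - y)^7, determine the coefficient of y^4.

The general term is C(7,j)·(1)^j·(-y)^(7-j); the y^4 term has j = 3.
C(7,3) = 35.
Coefficient = C(7,3) = 35.

35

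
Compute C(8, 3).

56

C(8,3) = (8·7·6) / 3! = 336 / 6 = 56.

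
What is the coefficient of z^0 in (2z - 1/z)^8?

1120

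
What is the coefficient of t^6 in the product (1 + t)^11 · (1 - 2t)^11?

Coefficient of t^6 = Σ_{j} C(11,j)·1^j·C(11,6-j)·(-2)^(6-j) for j from 0 to 6.
= 29568 + (-162624) + 290400 + (-217800) + 72600 + (-10164) + 462 = 2442.

2442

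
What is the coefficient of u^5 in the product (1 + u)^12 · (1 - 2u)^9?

-630

Coefficient of u^5 = Σ_{j} C(12,j)·1^j·C(9,5-j)·(-2)^(5-j) for j from 0 to 5.
= (-4032) + 24192 + (-44352) + 31680 + (-8910) + 792 = -630.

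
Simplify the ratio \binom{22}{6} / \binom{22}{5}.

17/6

C(n,k+1)/C(n,k) = (n−k)/(k+1) = (22−5)/(5+1) = 17/6.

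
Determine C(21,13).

203490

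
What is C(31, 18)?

206253075

C(31,18) = C(31,13) by symmetry.
C(31,13) = (31·30·29·28·27·26·25·24·23·22·21·20·19) / 13! = 1284342188088960000 / 6227020800 = 206253075.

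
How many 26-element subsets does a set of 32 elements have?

906192

C(32,26) = C(32,6) by symmetry.
C(32,6) = (32·31·30·29·28·27) / 6! = 652458240 / 720 = 906192.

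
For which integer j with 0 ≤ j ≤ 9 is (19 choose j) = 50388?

7

C(19,j) increases on 0 ≤ j ≤ 9. C(19,6) = 27132 and C(19,7) = 50388, so j = 7.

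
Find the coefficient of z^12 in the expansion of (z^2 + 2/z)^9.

General term: C(9,j)·(z^2)^j·(2/z)^(9-j), with z-exponent 2j − 1(9−j) = 3j − 9.
Set 3j − 9 = 12: j = 7.
C(9,7) = 36; 1^7 = 1; 2^2 = 4.
Coefficient = 36 · 1 · 4 = 144.

144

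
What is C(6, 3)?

C(6,3) = (6·5·4) / 3! = 120 / 6 = 20.

20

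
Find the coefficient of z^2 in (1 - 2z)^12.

264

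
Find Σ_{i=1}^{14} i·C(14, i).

114688

Since i·C(14,i) = 14·C(13,i−1), the sum is 14·2^13 = 14·8192 = 114688.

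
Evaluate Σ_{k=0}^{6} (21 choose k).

82160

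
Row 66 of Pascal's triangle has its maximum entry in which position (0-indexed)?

33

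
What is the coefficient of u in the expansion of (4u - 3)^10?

-787320

The general term is C(10,j)·(4u)^j·(-3)^(10-j); the u^1 term has j = 1.
C(10,1) = 10.
Coefficient = C(10,1) · 4^1 · (-3)^9 = 10 · 4 · (-19683) = -787320.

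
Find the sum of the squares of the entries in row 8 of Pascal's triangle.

12870

Σ C(8,r)² is the coefficient of x^8 in (1+x)^8(1+x)^8 = (1+x)^16, i.e. C(16,8) = 12870.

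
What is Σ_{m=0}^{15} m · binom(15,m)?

245760

Differentiating (1+x)^15 and setting x=1: Σ m·C(15,m) = 15·2^14 = 245760.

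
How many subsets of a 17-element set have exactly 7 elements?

19448

Choose the 7 positions: C(17,7) = 19448.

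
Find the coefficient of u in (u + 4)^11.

The general term is C(11,j)·(u)^j·(4)^(11-j); the u^1 term has j = 1.
C(11,1) = 11.
Coefficient = C(11,1) · 4^10 = 11 · 1048576 = 11534336.

11534336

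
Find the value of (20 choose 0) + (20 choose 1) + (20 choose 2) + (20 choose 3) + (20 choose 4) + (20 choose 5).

21700

1 + 20 + 190 + 1140 + 4845 + 15504 = 21700.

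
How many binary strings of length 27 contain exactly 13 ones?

20058300

Choose the 13 positions: C(27,13) = 20058300.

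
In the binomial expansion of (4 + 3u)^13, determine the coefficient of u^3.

The general term is C(13,j)·(4)^j·(3u)^(13-j); the u^3 term has j = 10.
C(13,10) = 286.
Coefficient = C(13,10) · 4^10 · 3^3 = 286 · 1048576 · 27 = 8097103872.

8097103872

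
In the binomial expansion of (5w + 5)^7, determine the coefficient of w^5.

1640625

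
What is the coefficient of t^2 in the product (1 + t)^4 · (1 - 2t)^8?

54

Coefficient of t^2 = Σ_{j} C(4,j)·1^j·C(8,2-j)·(-2)^(2-j) for j from 0 to 2.
= 112 + (-64) + 6 = 54.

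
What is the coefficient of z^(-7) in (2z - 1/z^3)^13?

-329472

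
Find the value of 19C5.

11628

C(19,5) = (19·18·17·16·15) / 5! = 1395360 / 120 = 11628.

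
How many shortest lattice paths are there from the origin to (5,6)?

462

Each path is a sequence of 11 steps with 5 rights: C(11,5) = 462.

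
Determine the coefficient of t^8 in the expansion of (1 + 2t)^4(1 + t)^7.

1408

Coefficient of t^8 = Σ_{j} C(4,j)·2^j·C(7,8-j)·1^(8-j) for j from 1 to 4.
= 8 + 168 + 672 + 560 = 1408.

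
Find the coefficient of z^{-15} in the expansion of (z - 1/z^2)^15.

3003

General term: C(15,j)·(z)^j·(-1/z^2)^(15-j), with z-exponent 1j − 2(15−j) = 3j − 30.
Set 3j − 30 = -15: j = 5.
C(15,5) = 3003; 1^5 = 1; (-1)^10 = 1.
Coefficient = 3003 · 1 · 1 = 3003.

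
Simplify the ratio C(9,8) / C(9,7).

1/4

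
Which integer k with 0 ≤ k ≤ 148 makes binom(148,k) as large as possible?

C(148,k) is maximized at k = 148/2 = 74.

74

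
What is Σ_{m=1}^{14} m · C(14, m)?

114688

Since m·C(14,m) = 14·C(13,m−1), the sum is 14·2^13 = 14·8192 = 114688.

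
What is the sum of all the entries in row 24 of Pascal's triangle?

16777216

The entries of row 24 sum to 2^24 = 16777216.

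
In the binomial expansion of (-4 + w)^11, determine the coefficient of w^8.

-10560

The general term is C(11,j)·(-4)^j·(w)^(11-j); the w^8 term has j = 3.
C(11,3) = 165.
Coefficient = C(11,3) · (-4)^3 = 165 · (-64) = -10560.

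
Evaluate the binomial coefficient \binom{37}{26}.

C(37,26) = C(37,11) by symmetry.
C(37,11) = (37·36·35·34·33·32·31·30·29·28·27) / 11! = 34128550732953600 / 39916800 = 854992152.

854992152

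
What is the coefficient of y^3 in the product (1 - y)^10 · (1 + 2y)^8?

Coefficient of y^3 = Σ_{j} C(10,j)·(-1)^j·C(8,3-j)·2^(3-j) for j from 0 to 3.
= 448 + (-1120) + 720 + (-120) = -72.

-72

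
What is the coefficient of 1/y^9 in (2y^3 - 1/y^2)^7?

14

General term: C(7,j)·(2y^3)^j·(-1/y^2)^(7-j), with y-exponent 3j − 2(7−j) = 5j − 14.
Set 5j − 14 = -9: j = 1.
C(7,1) = 7; 2^1 = 2; (-1)^6 = 1.
Coefficient = 7 · 2 · 1 = 14.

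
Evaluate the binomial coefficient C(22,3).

1540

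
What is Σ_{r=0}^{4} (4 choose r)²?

70

Σ C(4,r)² is the coefficient of x^4 in (1+x)^4(1+x)^4 = (1+x)^8, i.e. C(8,4) = 70.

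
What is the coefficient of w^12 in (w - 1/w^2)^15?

General term: C(15,j)·(w)^j·(-1/w^2)^(15-j), with w-exponent 1j − 2(15−j) = 3j − 30.
Set 3j − 30 = 12: j = 14.
C(15,14) = 15; 1^14 = 1; (-1)^1 = -1.
Coefficient = 15 · 1 · (-1) = -15.

-15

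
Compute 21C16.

C(21,16) = C(21,5) by symmetry.
C(21,5) = (21·20·19·18·17) / 5! = 2441880 / 120 = 20349.

20349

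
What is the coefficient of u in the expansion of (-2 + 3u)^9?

The general term is C(9,j)·(-2)^j·(3u)^(9-j); the u^1 term has j = 8.
C(9,8) = 9.
Coefficient = C(9,8) · (-2)^8 · 3^1 = 9 · 256 · 3 = 6912.

6912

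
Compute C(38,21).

28781143380

C(38,21) = C(38,17) by symmetry.
C(38,17) = (38·37·36·35·34·33·32·31·30·29·28·27·26·25·24·23·22) / 17! = 10237090866494416404480000 / 355687428096000 = 28781143380.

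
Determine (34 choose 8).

18156204

C(34,8) = (34·33·32·31·30·29·28·27) / 8! = 732058145280 / 40320 = 18156204.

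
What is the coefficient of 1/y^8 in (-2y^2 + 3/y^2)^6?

General term: C(6,j)·(-2y^2)^j·(3/y^2)^(6-j), with y-exponent 2j − 2(6−j) = 4j − 12.
Set 4j − 12 = -8: j = 1.
C(6,1) = 6; (-2)^1 = -2; 3^5 = 243.
Coefficient = 6 · (-2) · 243 = -2916.

-2916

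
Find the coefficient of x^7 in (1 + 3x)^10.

The general term is C(10,j)·(1)^j·(3x)^(10-j); the x^7 term has j = 3.
C(10,3) = 120.
Coefficient = C(10,3) · 3^7 = 120 · 2187 = 262440.

262440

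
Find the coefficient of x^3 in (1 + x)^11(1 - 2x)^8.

Coefficient of x^3 = Σ_{j} C(11,j)·1^j·C(8,3-j)·(-2)^(3-j) for j from 0 to 3.
= (-448) + 1232 + (-880) + 165 = 69.

69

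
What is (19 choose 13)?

27132

C(19,13) = C(19,6) by symmetry.
C(19,6) = (19·18·17·16·15·14) / 6! = 19535040 / 720 = 27132.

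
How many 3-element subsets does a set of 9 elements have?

C(9,3) = (9·8·7) / 3! = 504 / 6 = 84.

84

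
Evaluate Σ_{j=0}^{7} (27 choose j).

1285624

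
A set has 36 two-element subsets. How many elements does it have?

n(n−1)/2 = 36 ⇒ n(n−1) = 72. Since 9·8 = 72, n = 9.

9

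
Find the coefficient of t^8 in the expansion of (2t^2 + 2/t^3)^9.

18432

General term: C(9,j)·(2t^2)^j·(2/t^3)^(9-j), with t-exponent 2j − 3(9−j) = 5j − 27.
Set 5j − 27 = 8: j = 7.
C(9,7) = 36; 2^7 = 128; 2^2 = 4.
Coefficient = 36 · 128 · 4 = 18432.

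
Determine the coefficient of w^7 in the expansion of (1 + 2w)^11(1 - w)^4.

Coefficient of w^7 = Σ_{j} C(11,j)·2^j·C(4,7-j)·(-1)^(7-j) for j from 3 to 7.
= 1320 + (-21120) + 88704 + (-118272) + 42240 = -7128.

-7128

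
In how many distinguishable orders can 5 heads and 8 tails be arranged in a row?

1287

Choose positions for the heads: C(13,5) = 1287.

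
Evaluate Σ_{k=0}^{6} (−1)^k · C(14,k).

The partial alternating sum Σ_{k=0}^{6} (−1)^k C(14,k) = (−1)^6 C(13,6) = 1716.

1716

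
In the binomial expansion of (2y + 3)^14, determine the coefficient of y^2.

193444524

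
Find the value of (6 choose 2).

15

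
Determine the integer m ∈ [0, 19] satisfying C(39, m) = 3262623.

6

C(39,m) increases on 0 ≤ m ≤ 19. C(39,5) = 575757 and C(39,6) = 3262623, so m = 6.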